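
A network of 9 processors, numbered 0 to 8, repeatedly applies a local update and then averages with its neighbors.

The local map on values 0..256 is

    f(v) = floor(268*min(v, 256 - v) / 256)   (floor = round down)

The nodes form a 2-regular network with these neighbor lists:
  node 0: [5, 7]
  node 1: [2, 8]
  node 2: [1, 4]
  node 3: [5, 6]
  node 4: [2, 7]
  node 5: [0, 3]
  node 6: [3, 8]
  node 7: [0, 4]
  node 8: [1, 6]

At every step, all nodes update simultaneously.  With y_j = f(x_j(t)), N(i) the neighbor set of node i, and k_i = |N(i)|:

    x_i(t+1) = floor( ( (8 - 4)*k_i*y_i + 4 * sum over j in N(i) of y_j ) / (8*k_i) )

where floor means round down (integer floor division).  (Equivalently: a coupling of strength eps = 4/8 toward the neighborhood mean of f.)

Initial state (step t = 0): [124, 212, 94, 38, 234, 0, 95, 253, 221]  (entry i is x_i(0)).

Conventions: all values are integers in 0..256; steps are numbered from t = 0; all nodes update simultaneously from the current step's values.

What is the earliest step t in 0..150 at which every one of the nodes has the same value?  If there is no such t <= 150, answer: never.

Answer: 26
Key observation: Synchronization is absorbing here: once all nodes are equal they stay equal, and step 26 is the first all-equal step.

Derivation:
t=0: [124, 212, 94, 38, 234, 0, 95, 253, 221]  (not all equal)
t=1: [65, 56, 66, 44, 36, 42, 68, 39, 54]  (not all equal)
t=2: [54, 60, 58, 51, 45, 50, 61, 46, 60]  (not all equal)
t=3: [53, 61, 57, 55, 50, 53, 60, 49, 62]  (not all equal)
t=4: [54, 62, 58, 57, 53, 55, 61, 52, 63]  (not all equal)
t=5: [55, 63, 59, 59, 56, 57, 62, 54, 64]  (not all equal)
t=6: [57, 64, 61, 61, 58, 59, 64, 56, 65]  (not all equal)
t=7: [59, 66, 63, 63, 60, 61, 66, 58, 67]  (not all equal)
t=8: [61, 68, 65, 65, 62, 63, 68, 60, 69]  (not all equal)
t=9: [63, 70, 67, 68, 64, 65, 70, 62, 71]  (not all equal)
t=10: [65, 72, 70, 70, 67, 68, 72, 65, 73]  (not all equal)
t=11: [68, 74, 72, 73, 70, 70, 74, 68, 75]  (not all equal)
t=12: [71, 76, 75, 75, 73, 73, 77, 71, 77]  (not all equal)
t=13: [74, 79, 77, 78, 76, 76, 79, 74, 79]  (not all equal)
t=14: [77, 81, 80, 80, 78, 79, 81, 77, 82]  (not all equal)
t=15: [80, 84, 82, 83, 81, 81, 84, 80, 84]  (not all equal)
t=16: [83, 86, 85, 85, 84, 84, 86, 83, 87]  (not all equal)
t=17: [86, 89, 88, 88, 87, 87, 89, 86, 90]  (not all equal)
t=18: [90, 93, 92, 92, 91, 91, 93, 90, 93]  (not all equal)
t=19: [94, 96, 96, 96, 95, 95, 96, 94, 97]  (not all equal)
t=20: [98, 100, 99, 99, 99, 99, 100, 98, 100]  (not all equal)
t=21: [102, 103, 103, 103, 102, 102, 103, 102, 104]  (not all equal)
t=22: [106, 107, 106, 106, 106, 106, 107, 106, 107]  (not all equal)
t=23: [110, 111, 110, 110, 110, 110, 111, 110, 112]  (not all equal)
t=24: [115, 116, 115, 115, 115, 115, 116, 115, 116]  (not all equal)
t=25: [120, 120, 120, 120, 120, 120, 120, 120, 121]  (not all equal)
t=26: [125, 125, 125, 125, 125, 125, 125, 125, 125]  (all equal)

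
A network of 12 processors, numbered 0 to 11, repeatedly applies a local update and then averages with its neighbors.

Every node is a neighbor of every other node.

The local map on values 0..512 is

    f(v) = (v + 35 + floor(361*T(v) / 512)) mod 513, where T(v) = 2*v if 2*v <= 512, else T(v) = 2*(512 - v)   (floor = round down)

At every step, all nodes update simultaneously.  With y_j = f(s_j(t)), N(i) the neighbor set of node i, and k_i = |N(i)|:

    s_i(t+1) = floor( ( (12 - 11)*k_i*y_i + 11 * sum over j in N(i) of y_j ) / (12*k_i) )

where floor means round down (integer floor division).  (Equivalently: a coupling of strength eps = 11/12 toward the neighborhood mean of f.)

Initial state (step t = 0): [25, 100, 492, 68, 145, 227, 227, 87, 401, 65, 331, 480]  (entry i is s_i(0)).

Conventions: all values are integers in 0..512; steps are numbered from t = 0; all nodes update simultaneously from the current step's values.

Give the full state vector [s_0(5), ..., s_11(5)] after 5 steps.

Simulating step by step:
t=0: [25, 100, 492, 68, 145, 227, 227, 87, 401, 65, 331, 480]
t=1: [150, 150, 150, 150, 150, 150, 150, 150, 150, 150, 150, 150]
t=2: [396, 396, 396, 396, 396, 396, 396, 396, 396, 396, 396, 396]
t=3: [81, 81, 81, 81, 81, 81, 81, 81, 81, 81, 81, 81]
t=4: [230, 230, 230, 230, 230, 230, 230, 230, 230, 230, 230, 230]
t=5: [76, 76, 76, 76, 76, 76, 76, 76, 76, 76, 76, 76]

Answer: [76, 76, 76, 76, 76, 76, 76, 76, 76, 76, 76, 76]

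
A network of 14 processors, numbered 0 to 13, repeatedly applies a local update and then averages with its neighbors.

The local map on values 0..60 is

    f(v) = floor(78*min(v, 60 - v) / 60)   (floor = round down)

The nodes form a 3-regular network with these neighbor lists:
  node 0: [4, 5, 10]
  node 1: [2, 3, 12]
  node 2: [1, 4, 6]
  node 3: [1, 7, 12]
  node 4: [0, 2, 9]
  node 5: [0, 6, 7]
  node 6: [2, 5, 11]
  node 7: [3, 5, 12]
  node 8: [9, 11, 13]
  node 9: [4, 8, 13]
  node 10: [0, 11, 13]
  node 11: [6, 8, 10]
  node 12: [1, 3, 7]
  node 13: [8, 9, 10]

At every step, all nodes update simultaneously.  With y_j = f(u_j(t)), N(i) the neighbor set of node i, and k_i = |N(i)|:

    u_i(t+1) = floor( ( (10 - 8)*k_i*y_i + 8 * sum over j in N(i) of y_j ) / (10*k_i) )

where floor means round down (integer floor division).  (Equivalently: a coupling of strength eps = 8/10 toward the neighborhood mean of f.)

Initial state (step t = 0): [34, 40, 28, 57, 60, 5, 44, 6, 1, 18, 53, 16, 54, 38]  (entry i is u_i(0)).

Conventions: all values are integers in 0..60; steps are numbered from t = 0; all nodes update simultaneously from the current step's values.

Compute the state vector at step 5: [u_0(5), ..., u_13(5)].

Answer: [35, 32, 35, 32, 35, 34, 35, 32, 34, 35, 34, 35, 32, 35]

Derivation:
t=0: [34, 40, 28, 57, 60, 5, 44, 6, 1, 18, 53, 16, 54, 38]
t=1: [10, 17, 19, 11, 24, 17, 20, 5, 19, 12, 23, 12, 11, 14]
t=2: [24, 18, 25, 14, 20, 16, 21, 14, 17, 22, 18, 24, 14, 21]
t=3: [24, 22, 26, 19, 29, 24, 27, 18, 27, 25, 28, 25, 19, 24]
t=4: [33, 27, 33, 24, 33, 29, 32, 25, 32, 33, 32, 34, 24, 33]
t=5: [35, 32, 35, 32, 35, 34, 35, 32, 34, 35, 34, 35, 32, 35]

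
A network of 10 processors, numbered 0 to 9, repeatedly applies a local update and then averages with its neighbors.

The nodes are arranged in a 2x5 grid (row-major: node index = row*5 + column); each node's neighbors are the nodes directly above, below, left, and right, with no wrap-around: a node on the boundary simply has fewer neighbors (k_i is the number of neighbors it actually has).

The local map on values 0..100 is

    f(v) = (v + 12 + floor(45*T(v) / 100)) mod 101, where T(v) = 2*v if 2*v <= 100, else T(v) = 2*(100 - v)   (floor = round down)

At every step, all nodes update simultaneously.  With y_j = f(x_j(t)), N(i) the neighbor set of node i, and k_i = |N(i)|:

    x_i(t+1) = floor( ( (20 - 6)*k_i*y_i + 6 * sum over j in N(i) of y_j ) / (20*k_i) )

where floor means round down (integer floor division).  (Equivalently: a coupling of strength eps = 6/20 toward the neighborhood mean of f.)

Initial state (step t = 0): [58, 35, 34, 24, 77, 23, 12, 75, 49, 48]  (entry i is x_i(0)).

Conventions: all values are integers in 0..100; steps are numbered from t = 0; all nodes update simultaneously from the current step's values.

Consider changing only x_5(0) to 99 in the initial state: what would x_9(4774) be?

Answer: x_9(4774) = 6
Key observation: The state at step 19, [6, 6, 6, 6, 6, 6, 6, 6, 6, 6], reappears at step 22: the system is in a cycle of period 3 from step 19 on.  Therefore the state at step 4774 equals the state at step 19 + ((4774 - 19) mod 3) = 19, which is [6, 6, 6, 6, 6, 6, 6, 6, 6, 6].

Derivation:
t=0: [58, 35, 34, 24, 77, 99, 12, 75, 49, 48]
t=1: [17, 66, 67, 48, 14, 13, 33, 17, 9, 3]
t=2: [37, 17, 10, 8, 29, 42, 60, 41, 26, 21]
t=3: [77, 42, 37, 34, 58, 77, 27, 72, 59, 54]
t=4: [20, 79, 74, 62, 16, 16, 54, 20, 13, 6]
t=5: [42, 12, 12, 13, 33, 37, 14, 40, 33, 27]
t=6: [81, 40, 39, 43, 66, 76, 47, 76, 70, 66]
t=7: [20, 71, 79, 75, 19, 6, 10, 15, 16, 7]
t=8: [39, 14, 11, 15, 38, 28, 28, 36, 36, 31]
t=9: [75, 44, 38, 47, 75, 68, 63, 73, 75, 73]
t=10: [20, 76, 69, 10, 6, 7, 15, 15, 7, 8]
t=11: [39, 15, 12, 27, 24, 31, 35, 35, 27, 26]
t=12: [76, 47, 41, 59, 58, 73, 73, 72, 64, 60]
t=13: [6, 10, 63, 14, 6, 8, 7, 16, 7, 6]
t=14: [24, 27, 16, 32, 25, 26, 27, 35, 27, 23]
t=15: [58, 60, 50, 66, 60, 60, 64, 71, 64, 56]
t=16: [6, 6, 6, 6, 6, 6, 7, 7, 7, 6]
t=17: [23, 23, 23, 23, 23, 23, 24, 24, 24, 23]
t=18: [55, 55, 55, 55, 55, 55, 56, 56, 56, 55]
t=19: [6, 6, 6, 6, 6, 6, 6, 6, 6, 6]
t=20: [23, 23, 23, 23, 23, 23, 23, 23, 23, 23]
t=21: [55, 55, 55, 55, 55, 55, 55, 55, 55, 55]
t=22: [6, 6, 6, 6, 6, 6, 6, 6, 6, 6]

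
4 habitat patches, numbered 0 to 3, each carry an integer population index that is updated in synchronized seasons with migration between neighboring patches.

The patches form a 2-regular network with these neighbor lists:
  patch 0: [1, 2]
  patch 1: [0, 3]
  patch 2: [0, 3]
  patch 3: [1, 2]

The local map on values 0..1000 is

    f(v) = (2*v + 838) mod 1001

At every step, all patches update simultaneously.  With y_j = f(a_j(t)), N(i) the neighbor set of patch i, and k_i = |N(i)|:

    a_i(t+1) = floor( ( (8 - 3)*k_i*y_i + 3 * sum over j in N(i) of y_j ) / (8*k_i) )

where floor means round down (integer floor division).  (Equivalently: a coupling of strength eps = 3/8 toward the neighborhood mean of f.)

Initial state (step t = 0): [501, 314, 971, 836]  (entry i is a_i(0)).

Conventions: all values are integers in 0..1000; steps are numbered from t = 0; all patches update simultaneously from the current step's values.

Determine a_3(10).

Simulating step by step:
t=0: [501, 314, 971, 836]
t=1: [757, 543, 738, 550]
t=2: [450, 818, 436, 817]
t=3: [682, 521, 669, 515]
t=4: [322, 749, 308, 739]
t=5: [448, 357, 432, 343]
t=6: [692, 579, 673, 561]
t=7: [358, 842, 334, 820]
t=8: [537, 517, 508, 489]
t=9: [892, 868, 856, 832]
t=10: [597, 567, 552, 522]

Answer: a_3(10) = 522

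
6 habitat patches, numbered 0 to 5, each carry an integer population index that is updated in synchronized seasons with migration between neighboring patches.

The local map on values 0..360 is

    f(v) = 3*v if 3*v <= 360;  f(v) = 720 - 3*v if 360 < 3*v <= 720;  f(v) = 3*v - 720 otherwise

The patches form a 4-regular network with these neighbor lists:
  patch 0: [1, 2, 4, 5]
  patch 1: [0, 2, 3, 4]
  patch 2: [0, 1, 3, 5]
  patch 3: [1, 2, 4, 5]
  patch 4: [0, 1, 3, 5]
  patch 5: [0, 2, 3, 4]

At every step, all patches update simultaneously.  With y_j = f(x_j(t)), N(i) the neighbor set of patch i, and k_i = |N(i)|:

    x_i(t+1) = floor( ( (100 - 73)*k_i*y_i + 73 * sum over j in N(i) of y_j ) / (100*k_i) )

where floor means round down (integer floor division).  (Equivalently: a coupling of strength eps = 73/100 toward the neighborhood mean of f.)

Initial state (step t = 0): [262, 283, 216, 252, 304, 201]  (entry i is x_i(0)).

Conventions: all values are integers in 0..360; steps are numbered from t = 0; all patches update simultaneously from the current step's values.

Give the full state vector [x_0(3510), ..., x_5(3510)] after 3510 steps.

Simulating step by step:
t=0: [262, 283, 216, 252, 304, 201]
t=1: [110, 101, 82, 102, 115, 98]
t=2: [305, 305, 291, 299, 318, 303]
t=3: [193, 191, 179, 188, 201, 189]
t=4: [147, 148, 158, 151, 140, 150]
t=5: [274, 273, 265, 271, 280, 272]
t=6: [98, 97, 91, 96, 103, 97]
t=7: [291, 291, 286, 290, 295, 291]
t=8: [152, 151, 148, 151, 155, 151]
t=9: [265, 265, 268, 266, 263, 265]
t=10: [75, 76, 77, 76, 73, 76]
t=11: [226, 226, 228, 226, 225, 226]
t=12: [41, 41, 40, 41, 42, 41]
t=13: [123, 123, 122, 123, 123, 123]
t=14: [351, 351, 351, 351, 351, 351]
t=15: [333, 333, 333, 333, 333, 333]
t=16: [279, 279, 279, 279, 279, 279]
t=17: [117, 117, 117, 117, 117, 117]
t=18: [351, 351, 351, 351, 351, 351]

Answer: [351, 351, 351, 351, 351, 351]
Key observation: The state at step 14, [351, 351, 351, 351, 351, 351], reappears at step 18: the system is in a cycle of period 4 from step 14 on.  Therefore the state at step 3510 equals the state at step 14 + ((3510 - 14) mod 4) = 14, which is [351, 351, 351, 351, 351, 351].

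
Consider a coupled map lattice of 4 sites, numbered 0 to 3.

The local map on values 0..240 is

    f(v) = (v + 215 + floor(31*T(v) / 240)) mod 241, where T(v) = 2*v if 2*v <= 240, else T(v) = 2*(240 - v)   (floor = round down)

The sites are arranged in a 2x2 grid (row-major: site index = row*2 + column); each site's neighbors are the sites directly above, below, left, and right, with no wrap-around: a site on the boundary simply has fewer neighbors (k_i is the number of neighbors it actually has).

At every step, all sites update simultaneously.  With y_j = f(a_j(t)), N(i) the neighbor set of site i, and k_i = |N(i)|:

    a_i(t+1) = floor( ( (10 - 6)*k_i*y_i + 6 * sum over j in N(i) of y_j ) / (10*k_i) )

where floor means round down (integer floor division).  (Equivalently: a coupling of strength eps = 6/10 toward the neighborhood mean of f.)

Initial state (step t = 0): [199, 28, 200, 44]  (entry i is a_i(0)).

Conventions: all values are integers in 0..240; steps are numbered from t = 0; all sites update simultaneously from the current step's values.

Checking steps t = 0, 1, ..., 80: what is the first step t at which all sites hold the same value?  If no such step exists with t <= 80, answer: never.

Simulating step by step:
t=0: [199, 28, 200, 44]  (not all equal)
t=1: [131, 67, 137, 69]  (not all equal)
t=2: [111, 81, 112, 82]  (not all equal)
t=3: [101, 87, 102, 87]  (not all equal)
t=4: [95, 88, 96, 88]  (not all equal)
t=5: [90, 86, 90, 87]  (not all equal)
t=6: [85, 83, 85, 83]  (not all equal)
t=7: [79, 78, 79, 78]  (not all equal)
t=8: [72, 72, 72, 72]  (all equal)

Answer: 8
Key observation: Synchronization is absorbing here: once all sites are equal they stay equal, and step 8 is the first all-equal step.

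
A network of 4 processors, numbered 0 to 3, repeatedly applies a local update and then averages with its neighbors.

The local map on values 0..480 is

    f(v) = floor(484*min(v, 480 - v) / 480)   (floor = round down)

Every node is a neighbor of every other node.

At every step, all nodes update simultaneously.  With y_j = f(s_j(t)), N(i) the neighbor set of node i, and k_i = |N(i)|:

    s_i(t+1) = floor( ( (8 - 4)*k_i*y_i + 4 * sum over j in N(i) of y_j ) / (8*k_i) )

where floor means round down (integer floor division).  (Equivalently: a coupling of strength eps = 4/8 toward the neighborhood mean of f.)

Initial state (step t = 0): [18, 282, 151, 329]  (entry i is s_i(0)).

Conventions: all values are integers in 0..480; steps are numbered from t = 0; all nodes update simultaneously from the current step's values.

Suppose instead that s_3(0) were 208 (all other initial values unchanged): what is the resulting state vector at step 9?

Simulating step by step:
t=0: [18, 282, 151, 208]
t=1: [102, 162, 147, 166]
t=2: [130, 151, 146, 152]
t=3: [140, 147, 146, 148]
t=4: [144, 146, 146, 147]
t=5: [146, 146, 146, 147]
t=6: [147, 147, 147, 147]
t=7: [148, 148, 148, 148]
t=8: [149, 149, 149, 149]
t=9: [150, 150, 150, 150]

Answer: [150, 150, 150, 150]
Key observation: This trace re-runs the system from the modified initial state.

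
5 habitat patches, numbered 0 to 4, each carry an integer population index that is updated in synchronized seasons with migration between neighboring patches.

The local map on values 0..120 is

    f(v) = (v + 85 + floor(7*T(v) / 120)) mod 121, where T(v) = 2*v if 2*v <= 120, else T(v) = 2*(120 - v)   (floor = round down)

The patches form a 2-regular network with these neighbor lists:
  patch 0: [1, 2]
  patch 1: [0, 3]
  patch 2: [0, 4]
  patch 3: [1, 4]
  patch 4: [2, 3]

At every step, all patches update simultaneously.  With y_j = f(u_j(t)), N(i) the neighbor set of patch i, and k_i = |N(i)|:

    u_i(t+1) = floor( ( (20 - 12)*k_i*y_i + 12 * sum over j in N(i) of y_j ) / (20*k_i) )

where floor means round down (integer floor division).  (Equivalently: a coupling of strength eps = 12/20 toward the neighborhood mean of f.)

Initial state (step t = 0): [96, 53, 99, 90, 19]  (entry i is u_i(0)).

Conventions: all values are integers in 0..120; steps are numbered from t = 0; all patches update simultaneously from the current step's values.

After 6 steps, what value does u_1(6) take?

Answer: u_1(6) = 51

Derivation:
t=0: [96, 53, 99, 90, 19]
t=1: [51, 44, 76, 61, 79]
t=2: [25, 20, 38, 30, 41]
t=3: [78, 111, 38, 82, 40]
t=4: [43, 59, 18, 45, 20]
t=5: [45, 19, 77, 46, 78]
t=6: [51, 51, 36, 51, 36]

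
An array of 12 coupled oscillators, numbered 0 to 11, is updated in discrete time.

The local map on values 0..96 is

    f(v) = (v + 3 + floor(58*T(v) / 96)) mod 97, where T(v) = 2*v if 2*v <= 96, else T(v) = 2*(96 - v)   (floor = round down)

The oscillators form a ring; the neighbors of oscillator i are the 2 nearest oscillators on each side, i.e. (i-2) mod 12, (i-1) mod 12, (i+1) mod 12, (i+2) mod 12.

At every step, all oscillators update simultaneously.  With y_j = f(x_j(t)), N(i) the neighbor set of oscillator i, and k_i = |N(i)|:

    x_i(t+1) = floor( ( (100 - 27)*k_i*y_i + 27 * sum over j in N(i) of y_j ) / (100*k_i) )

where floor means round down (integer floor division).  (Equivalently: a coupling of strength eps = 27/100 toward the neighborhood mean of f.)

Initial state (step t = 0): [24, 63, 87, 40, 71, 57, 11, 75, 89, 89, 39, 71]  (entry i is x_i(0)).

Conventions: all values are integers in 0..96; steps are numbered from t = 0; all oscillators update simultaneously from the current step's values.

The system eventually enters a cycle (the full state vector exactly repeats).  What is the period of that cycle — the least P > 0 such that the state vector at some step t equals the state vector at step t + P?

Answer: 6
Key observation: The state at step 23, [10, 10, 11, 12, 32, 28, 24, 24, 28, 32, 12, 11], reappears at step 29 — and no state repeats earlier — so the cycle the system enters has period 6.

Derivation:
t=0: [24, 63, 87, 40, 71, 57, 11, 75, 89, 89, 39, 71]
t=1: [48, 16, 13, 68, 13, 16, 21, 7, 10, 9, 69, 15]
t=2: [16, 33, 28, 14, 31, 34, 43, 22, 24, 21, 11, 31]
t=3: [43, 68, 61, 43, 63, 67, 17, 49, 49, 49, 34, 64]
t=4: [6, 6, 7, 2, 9, 9, 31, 12, 17, 15, 58, 12]
t=5: [16, 16, 17, 10, 24, 24, 59, 32, 38, 33, 14, 26]
t=6: [39, 38, 39, 31, 49, 51, 24, 68, 75, 71, 41, 56]
t=7: [83, 80, 82, 65, 23, 17, 43, 10, 15, 12, 75, 25]
t=8: [7, 8, 7, 12, 42, 35, 10, 25, 30, 29, 12, 45]
t=9: [18, 19, 24, 35, 79, 72, 38, 58, 62, 59, 31, 12]
t=10: [44, 46, 52, 65, 19, 17, 64, 14, 18, 14, 57, 32]
t=11: [9, 11, 12, 12, 36, 35, 16, 32, 36, 34, 17, 56]
t=12: [23, 25, 31, 35, 71, 73, 49, 72, 75, 70, 42, 18]
t=13: [56, 58, 65, 67, 16, 11, 9, 7, 12, 15, 76, 45]
t=14: [9, 8, 10, 11, 32, 25, 23, 20, 26, 30, 9, 7]
t=15: [21, 20, 27, 31, 64, 55, 54, 50, 56, 60, 27, 22]
t=16: [50, 50, 57, 60, 16, 14, 9, 10, 13, 15, 53, 48]
t=17: [10, 10, 11, 12, 32, 30, 24, 26, 28, 31, 13, 13]
t=18: [25, 25, 29, 34, 65, 65, 58, 61, 61, 64, 35, 32]
t=19: [61, 60, 62, 66, 16, 12, 8, 8, 13, 17, 68, 67]
t=20: [8, 8, 10, 11, 32, 26, 22, 22, 28, 33, 11, 10]
t=21: [21, 21, 27, 31, 64, 57, 53, 54, 60, 66, 32, 27]
t=22: [52, 52, 57, 60, 16, 13, 9, 9, 13, 16, 61, 57]
t=23: [10, 10, 11, 12, 32, 28, 24, 24, 28, 32, 12, 11]
t=24: [25, 25, 29, 33, 65, 61, 58, 58, 61, 65, 33, 29]
t=25: [60, 60, 62, 64, 16, 13, 8, 8, 13, 16, 64, 62]
t=26: [8, 8, 10, 11, 32, 28, 22, 22, 28, 32, 11, 10]
t=27: [21, 21, 27, 31, 64, 60, 54, 54, 60, 64, 31, 27]
t=28: [52, 52, 57, 60, 16, 13, 9, 9, 13, 16, 60, 57]
t=29: [10, 10, 11, 12, 32, 28, 24, 24, 28, 32, 12, 11]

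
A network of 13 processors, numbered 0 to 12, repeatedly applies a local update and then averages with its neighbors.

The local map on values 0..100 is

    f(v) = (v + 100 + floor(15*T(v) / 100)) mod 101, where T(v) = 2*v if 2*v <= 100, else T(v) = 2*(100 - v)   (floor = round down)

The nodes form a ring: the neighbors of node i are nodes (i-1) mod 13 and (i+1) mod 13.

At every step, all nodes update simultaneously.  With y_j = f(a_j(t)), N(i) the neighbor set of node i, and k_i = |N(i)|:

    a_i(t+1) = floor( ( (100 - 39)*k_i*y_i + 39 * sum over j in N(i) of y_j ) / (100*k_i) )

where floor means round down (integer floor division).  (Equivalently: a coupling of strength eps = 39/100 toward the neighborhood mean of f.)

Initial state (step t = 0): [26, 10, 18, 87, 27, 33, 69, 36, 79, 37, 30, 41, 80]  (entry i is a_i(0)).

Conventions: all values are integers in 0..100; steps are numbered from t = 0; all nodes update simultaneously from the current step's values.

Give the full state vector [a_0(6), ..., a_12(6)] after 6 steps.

Answer: [82, 79, 81, 83, 85, 87, 87, 88, 87, 87, 87, 86, 84]

Derivation:
t=0: [26, 10, 18, 87, 27, 33, 69, 36, 79, 37, 30, 41, 80]
t=1: [38, 17, 33, 65, 46, 46, 63, 58, 69, 52, 42, 55, 68]
t=2: [48, 30, 43, 64, 61, 60, 69, 71, 73, 65, 58, 66, 68]
t=3: [59, 45, 54, 68, 71, 72, 76, 78, 78, 74, 71, 74, 72]
t=4: [69, 61, 66, 74, 77, 79, 81, 82, 82, 80, 78, 79, 77]
t=5: [76, 72, 75, 79, 82, 83, 85, 85, 85, 84, 83, 83, 81]
t=6: [82, 79, 81, 83, 85, 87, 87, 88, 87, 87, 87, 86, 84]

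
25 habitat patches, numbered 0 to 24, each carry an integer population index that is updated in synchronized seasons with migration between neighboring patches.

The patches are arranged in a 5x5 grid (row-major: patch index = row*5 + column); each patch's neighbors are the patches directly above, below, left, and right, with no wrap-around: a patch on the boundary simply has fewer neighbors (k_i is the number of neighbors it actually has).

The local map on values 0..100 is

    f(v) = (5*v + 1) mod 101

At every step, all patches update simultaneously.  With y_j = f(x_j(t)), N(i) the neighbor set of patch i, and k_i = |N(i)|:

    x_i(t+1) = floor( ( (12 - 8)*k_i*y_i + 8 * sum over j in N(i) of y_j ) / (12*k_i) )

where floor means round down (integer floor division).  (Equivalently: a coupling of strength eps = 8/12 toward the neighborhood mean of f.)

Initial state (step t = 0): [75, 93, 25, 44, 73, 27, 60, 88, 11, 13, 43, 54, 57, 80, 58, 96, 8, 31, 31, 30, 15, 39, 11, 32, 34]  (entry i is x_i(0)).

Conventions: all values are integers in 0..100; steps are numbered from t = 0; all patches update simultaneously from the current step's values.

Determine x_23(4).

Simulating step by step:
t=0: [75, 93, 25, 44, 73, 27, 60, 88, 11, 13, 43, 54, 57, 80, 58, 96, 8, 31, 31, 30, 15, 39, 11, 32, 34]
t=1: [56, 64, 34, 38, 49, 53, 66, 56, 55, 68, 44, 62, 71, 80, 77, 54, 63, 57, 62, 64, 82, 70, 65, 60, 60]
t=2: [53, 45, 64, 71, 57, 49, 37, 63, 75, 57, 37, 21, 62, 69, 61, 31, 39, 44, 52, 48, 41, 25, 59, 61, 72]
t=3: [44, 45, 26, 56, 73, 66, 42, 35, 56, 63, 51, 47, 16, 38, 37, 59, 49, 49, 37, 39, 28, 51, 41, 47, 33]
t=4: [23, 20, 49, 64, 51, 27, 29, 58, 69, 54, 52, 42, 67, 85, 72, 62, 52, 50, 72, 83, 62, 37, 30, 45, 64]

Answer: x_23(4) = 45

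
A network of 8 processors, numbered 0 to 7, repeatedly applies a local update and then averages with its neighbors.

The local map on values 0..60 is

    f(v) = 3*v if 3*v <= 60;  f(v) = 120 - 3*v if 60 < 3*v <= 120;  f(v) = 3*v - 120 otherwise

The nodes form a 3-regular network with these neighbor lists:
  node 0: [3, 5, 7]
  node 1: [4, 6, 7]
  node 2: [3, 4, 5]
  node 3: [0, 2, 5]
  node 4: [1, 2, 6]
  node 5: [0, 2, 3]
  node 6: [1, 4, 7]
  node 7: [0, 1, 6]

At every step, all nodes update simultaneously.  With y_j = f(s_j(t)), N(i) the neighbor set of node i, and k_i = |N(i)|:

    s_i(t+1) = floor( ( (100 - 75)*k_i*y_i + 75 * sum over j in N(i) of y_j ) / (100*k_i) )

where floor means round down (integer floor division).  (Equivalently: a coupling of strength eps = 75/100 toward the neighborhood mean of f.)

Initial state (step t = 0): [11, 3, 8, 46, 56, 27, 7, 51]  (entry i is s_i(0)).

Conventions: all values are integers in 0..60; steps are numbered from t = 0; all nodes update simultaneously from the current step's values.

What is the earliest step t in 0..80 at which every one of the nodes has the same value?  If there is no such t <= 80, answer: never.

Simulating step by step:
t=0: [11, 3, 8, 46, 56, 27, 7, 51]  (not all equal)
t=1: [30, 27, 32, 28, 25, 28, 27, 24]  (not all equal)
t=2: [37, 42, 35, 31, 36, 31, 42, 39]  (not all equal)
t=3: [16, 6, 20, 19, 9, 19, 6, 6]  (not all equal)
t=4: [45, 20, 50, 55, 30, 55, 20, 25]  (not all equal)
t=5: [37, 48, 37, 33, 45, 33, 48, 45]  (not all equal)
t=6: [16, 19, 16, 15, 18, 15, 19, 18]  (not all equal)
t=7: [48, 55, 48, 46, 54, 46, 55, 54]  (not all equal)
t=8: [25, 43, 25, 21, 39, 21, 43, 39]  (not all equal)
t=9: [40, 6, 40, 51, 16, 51, 6, 16]  (not all equal)
t=10: [28, 33, 28, 16, 21, 16, 33, 21]  (not all equal)
t=11: [47, 39, 47, 42, 33, 42, 39, 33]  (not all equal)
t=12: [13, 12, 13, 13, 12, 13, 12, 12]  (not all equal)
t=13: [38, 36, 38, 39, 36, 39, 36, 36]  (not all equal)
t=14: [6, 12, 6, 4, 10, 4, 12, 10]  (not all equal)
t=15: [18, 33, 18, 15, 30, 15, 33, 30]  (not all equal)
t=16: [43, 25, 43, 49, 31, 49, 25, 31]  (not all equal)
t=17: [22, 36, 22, 18, 31, 18, 36, 31]  (not all equal)
t=18: [47, 19, 47, 54, 26, 54, 19, 26]  (not all equal)
t=19: [36, 49, 36, 31, 44, 31, 49, 44]  (not all equal)
t=20: [19, 19, 19, 19, 19, 19, 19, 19]  (all equal)

Answer: 20
Key observation: Synchronization is absorbing here: once all nodes are equal they stay equal, and step 20 is the first all-equal step.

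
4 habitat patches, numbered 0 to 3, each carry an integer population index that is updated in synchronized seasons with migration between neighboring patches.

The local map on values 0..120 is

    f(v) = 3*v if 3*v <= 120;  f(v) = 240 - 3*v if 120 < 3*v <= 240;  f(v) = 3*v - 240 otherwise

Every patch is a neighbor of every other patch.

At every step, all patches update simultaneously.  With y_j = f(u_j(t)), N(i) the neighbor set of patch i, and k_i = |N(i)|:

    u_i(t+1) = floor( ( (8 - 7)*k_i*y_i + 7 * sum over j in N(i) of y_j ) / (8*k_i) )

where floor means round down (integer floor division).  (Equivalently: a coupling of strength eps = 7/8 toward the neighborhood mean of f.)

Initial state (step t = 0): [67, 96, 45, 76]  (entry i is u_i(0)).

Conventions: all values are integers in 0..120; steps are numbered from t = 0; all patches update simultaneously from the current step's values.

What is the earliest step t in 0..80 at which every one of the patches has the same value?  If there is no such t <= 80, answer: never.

Answer: 6
Key observation: Synchronization is absorbing here: once all patches are equal they stay equal, and step 6 is the first all-equal step.

Derivation:
t=0: [67, 96, 45, 76]  (not all equal)
t=1: [53, 51, 42, 57]  (not all equal)
t=2: [88, 87, 83, 90]  (not all equal)
t=3: [20, 21, 23, 19]  (not all equal)
t=4: [62, 62, 61, 63]  (not all equal)
t=5: [54, 54, 53, 54]  (not all equal)
t=6: [78, 78, 78, 78]  (all equal)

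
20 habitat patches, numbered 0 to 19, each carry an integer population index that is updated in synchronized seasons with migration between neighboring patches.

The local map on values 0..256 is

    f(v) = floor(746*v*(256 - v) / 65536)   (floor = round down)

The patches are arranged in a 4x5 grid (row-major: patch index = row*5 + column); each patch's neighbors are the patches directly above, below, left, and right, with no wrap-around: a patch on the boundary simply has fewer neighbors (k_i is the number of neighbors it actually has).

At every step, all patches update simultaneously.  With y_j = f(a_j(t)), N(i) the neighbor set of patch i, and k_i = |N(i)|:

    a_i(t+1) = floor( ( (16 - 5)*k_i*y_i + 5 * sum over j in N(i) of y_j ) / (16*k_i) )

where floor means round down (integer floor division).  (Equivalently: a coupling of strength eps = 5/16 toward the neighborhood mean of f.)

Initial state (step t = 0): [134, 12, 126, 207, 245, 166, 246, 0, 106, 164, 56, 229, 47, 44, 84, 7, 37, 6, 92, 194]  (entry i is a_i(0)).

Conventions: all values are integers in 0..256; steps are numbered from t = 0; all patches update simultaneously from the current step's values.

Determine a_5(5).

Simulating step by step:
t=0: [134, 12, 126, 207, 245, 166, 246, 0, 106, 164, 56, 229, 47, 44, 84, 7, 37, 6, 92, 194]
t=1: [159, 64, 143, 120, 65, 152, 40, 39, 154, 156, 114, 76, 91, 121, 155, 47, 74, 50, 144, 145]
t=2: [170, 143, 169, 179, 153, 170, 111, 115, 172, 173, 172, 153, 160, 182, 179, 128, 145, 133, 176, 182]
t=3: [168, 179, 169, 160, 172, 167, 181, 180, 164, 164, 168, 178, 174, 156, 156, 182, 183, 181, 161, 154]
t=4: [166, 158, 165, 171, 166, 167, 155, 157, 170, 170, 165, 158, 161, 175, 176, 155, 152, 156, 172, 177]
t=5: [170, 174, 170, 166, 168, 170, 176, 174, 166, 165, 171, 175, 173, 162, 160, 176, 178, 175, 164, 159]

Answer: a_5(5) = 170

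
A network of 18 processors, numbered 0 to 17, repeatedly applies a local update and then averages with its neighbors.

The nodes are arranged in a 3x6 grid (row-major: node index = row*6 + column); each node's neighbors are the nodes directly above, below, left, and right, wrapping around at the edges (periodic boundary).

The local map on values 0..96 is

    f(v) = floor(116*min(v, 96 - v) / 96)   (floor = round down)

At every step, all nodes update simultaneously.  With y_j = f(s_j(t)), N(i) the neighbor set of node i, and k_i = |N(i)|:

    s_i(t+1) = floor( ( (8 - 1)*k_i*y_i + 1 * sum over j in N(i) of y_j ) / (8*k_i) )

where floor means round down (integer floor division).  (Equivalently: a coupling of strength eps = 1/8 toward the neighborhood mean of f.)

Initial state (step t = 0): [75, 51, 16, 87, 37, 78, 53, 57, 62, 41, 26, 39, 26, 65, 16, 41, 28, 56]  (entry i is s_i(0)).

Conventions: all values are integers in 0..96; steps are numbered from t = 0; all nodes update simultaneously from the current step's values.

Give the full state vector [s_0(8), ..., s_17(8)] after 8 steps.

Answer: [49, 54, 52, 50, 53, 51, 55, 54, 50, 55, 55, 54, 55, 57, 55, 54, 54, 54]

Derivation:
t=0: [75, 51, 16, 87, 37, 78, 53, 57, 62, 41, 26, 39, 26, 65, 16, 41, 28, 56]
t=1: [26, 51, 20, 13, 41, 23, 49, 46, 40, 46, 32, 45, 32, 37, 21, 46, 34, 46]
t=2: [32, 52, 25, 18, 46, 29, 54, 54, 46, 53, 39, 52, 39, 43, 27, 52, 42, 53]
t=3: [39, 51, 31, 24, 52, 36, 49, 50, 53, 50, 47, 52, 47, 50, 33, 51, 50, 50]
t=4: [47, 53, 37, 31, 52, 44, 55, 54, 50, 54, 55, 52, 55, 54, 40, 52, 54, 54]
t=5: [55, 50, 44, 38, 52, 53, 49, 50, 54, 49, 49, 52, 49, 49, 48, 52, 50, 50]
t=6: [49, 54, 52, 46, 52, 51, 55, 54, 50, 55, 55, 53, 55, 56, 57, 53, 54, 54]
t=7: [55, 50, 52, 54, 52, 53, 49, 50, 54, 49, 49, 50, 49, 48, 47, 50, 50, 50]
t=8: [49, 54, 52, 50, 53, 51, 55, 54, 50, 55, 55, 54, 55, 57, 55, 54, 54, 54]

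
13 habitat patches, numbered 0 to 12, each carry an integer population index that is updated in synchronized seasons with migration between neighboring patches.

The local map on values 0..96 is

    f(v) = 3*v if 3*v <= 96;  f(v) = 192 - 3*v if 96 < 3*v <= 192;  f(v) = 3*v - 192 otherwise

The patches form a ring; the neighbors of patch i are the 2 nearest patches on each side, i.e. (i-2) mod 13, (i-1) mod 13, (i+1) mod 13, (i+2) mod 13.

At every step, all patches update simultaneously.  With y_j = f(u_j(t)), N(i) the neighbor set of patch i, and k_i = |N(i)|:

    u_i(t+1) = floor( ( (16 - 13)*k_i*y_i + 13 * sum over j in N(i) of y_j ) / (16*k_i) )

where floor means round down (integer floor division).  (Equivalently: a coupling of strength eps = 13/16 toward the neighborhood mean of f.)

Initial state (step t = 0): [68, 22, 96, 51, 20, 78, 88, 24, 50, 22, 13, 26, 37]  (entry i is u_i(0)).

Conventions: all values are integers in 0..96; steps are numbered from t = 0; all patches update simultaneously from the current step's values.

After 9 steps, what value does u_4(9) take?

Simulating step by step:
t=0: [68, 22, 96, 51, 20, 78, 88, 24, 50, 22, 13, 26, 37]
t=1: [67, 58, 53, 60, 61, 57, 57, 58, 58, 59, 61, 54, 54]
t=2: [24, 20, 15, 18, 19, 16, 17, 18, 16, 18, 20, 18, 19]
t=3: [57, 57, 57, 52, 50, 52, 51, 50, 53, 54, 54, 59, 60]
t=4: [17, 22, 28, 31, 34, 39, 38, 35, 34, 30, 23, 21, 19]
t=5: [64, 70, 76, 81, 83, 84, 84, 83, 82, 79, 73, 66, 61]
t=6: [14, 22, 32, 44, 52, 56, 57, 55, 48, 37, 28, 17, 12]
t=7: [58, 59, 59, 56, 47, 33, 31, 40, 52, 57, 59, 58, 56]
t=8: [18, 19, 24, 39, 55, 66, 68, 62, 47, 32, 22, 19, 17]
t=9: [58, 61, 56, 46, 38, 25, 20, 34, 46, 54, 64, 64, 57]

Answer: u_4(9) = 38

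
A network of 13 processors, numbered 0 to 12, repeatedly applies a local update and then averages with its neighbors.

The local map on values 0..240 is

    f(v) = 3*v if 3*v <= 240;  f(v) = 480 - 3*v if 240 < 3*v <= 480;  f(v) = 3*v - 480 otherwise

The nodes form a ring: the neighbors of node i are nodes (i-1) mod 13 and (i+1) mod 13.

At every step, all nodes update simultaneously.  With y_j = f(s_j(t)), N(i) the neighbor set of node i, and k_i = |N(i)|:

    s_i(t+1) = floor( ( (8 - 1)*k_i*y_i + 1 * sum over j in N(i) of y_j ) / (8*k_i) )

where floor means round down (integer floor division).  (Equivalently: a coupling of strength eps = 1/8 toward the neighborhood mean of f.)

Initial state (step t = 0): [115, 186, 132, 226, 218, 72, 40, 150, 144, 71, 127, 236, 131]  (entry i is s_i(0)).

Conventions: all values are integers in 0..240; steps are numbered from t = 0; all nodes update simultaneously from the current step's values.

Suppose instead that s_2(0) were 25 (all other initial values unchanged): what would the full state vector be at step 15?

Answer: [202, 74, 201, 112, 217, 118, 149, 209, 103, 59, 107, 216, 138]
Key observation: This trace re-runs the system from the modified initial state.

Derivation:
t=0: [115, 186, 25, 226, 218, 72, 40, 150, 144, 71, 127, 236, 131]
t=1: [128, 81, 82, 188, 178, 207, 120, 36, 57, 195, 114, 211, 98]
t=2: [110, 228, 224, 91, 61, 134, 120, 112, 162, 111, 136, 154, 178]
t=3: [147, 199, 193, 204, 177, 87, 118, 133, 23, 133, 73, 23, 57]
t=4: [52, 111, 102, 124, 66, 202, 129, 83, 70, 88, 201, 84, 156]
t=5: [146, 149, 168, 117, 187, 128, 103, 221, 211, 209, 135, 207, 34]
t=6: [45, 33, 31, 119, 84, 99, 167, 180, 154, 142, 83, 134, 100]
t=7: [135, 100, 95, 127, 218, 175, 33, 54, 22, 62, 210, 93, 170]
t=8: [78, 174, 188, 109, 161, 56, 99, 152, 79, 176, 155, 187, 43]
t=9: [215, 56, 85, 139, 22, 158, 172, 47, 211, 57, 21, 79, 132]
t=10: [160, 171, 211, 73, 62, 11, 40, 135, 153, 163, 80, 216, 98]
t=11: [13, 38, 149, 212, 178, 48, 111, 74, 23, 24, 221, 173, 173]
t=12: [43, 104, 45, 141, 66, 138, 151, 207, 78, 78, 167, 48, 39]
t=13: [130, 163, 132, 70, 180, 71, 36, 139, 228, 220, 42, 134, 119]
t=14: [87, 18, 87, 192, 78, 196, 111, 74, 193, 178, 126, 83, 118]
t=15: [202, 74, 201, 112, 217, 118, 149, 209, 103, 59, 107, 216, 138]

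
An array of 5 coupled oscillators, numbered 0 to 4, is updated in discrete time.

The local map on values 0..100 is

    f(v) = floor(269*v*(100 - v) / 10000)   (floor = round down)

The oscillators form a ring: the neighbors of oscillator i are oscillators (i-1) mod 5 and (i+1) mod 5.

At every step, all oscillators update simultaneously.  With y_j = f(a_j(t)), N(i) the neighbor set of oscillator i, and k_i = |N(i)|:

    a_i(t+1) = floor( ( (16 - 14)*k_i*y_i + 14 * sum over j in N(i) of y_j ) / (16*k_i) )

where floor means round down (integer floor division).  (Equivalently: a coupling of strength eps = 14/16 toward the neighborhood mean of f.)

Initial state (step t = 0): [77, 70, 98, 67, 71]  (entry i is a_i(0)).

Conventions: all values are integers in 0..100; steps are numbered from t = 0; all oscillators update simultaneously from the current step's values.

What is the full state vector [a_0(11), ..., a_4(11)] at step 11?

Simulating step by step:
t=0: [77, 70, 98, 67, 71]
t=1: [54, 29, 50, 33, 53]
t=2: [61, 65, 58, 66, 63]
t=3: [61, 63, 61, 63, 61]
t=4: [62, 62, 62, 62, 62]
t=5: [63, 63, 63, 63, 63]
t=6: [62, 62, 62, 62, 62]
t=7: [63, 63, 63, 63, 63]
t=8: [62, 62, 62, 62, 62]
t=9: [63, 63, 63, 63, 63]
t=10: [62, 62, 62, 62, 62]
t=11: [63, 63, 63, 63, 63]

Answer: [63, 63, 63, 63, 63]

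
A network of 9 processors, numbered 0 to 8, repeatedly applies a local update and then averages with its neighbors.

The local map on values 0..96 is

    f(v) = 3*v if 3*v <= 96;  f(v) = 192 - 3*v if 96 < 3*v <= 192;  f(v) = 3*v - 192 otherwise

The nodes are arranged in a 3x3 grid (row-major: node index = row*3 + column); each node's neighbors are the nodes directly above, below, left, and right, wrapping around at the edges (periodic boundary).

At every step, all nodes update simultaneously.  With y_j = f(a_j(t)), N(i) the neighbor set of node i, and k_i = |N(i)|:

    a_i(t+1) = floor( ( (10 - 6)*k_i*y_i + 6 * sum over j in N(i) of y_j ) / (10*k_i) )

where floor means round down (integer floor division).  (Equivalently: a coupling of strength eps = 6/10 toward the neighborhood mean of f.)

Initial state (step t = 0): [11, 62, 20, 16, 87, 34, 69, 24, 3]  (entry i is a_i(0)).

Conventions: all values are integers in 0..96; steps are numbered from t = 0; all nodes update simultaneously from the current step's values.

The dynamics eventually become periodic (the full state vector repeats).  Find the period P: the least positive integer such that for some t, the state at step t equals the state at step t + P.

Answer: 2
Key observation: The state at step 49, [72, 72, 72, 72, 72, 72, 72, 72, 72], reappears at step 51 — and no state repeats earlier — so the cycle the system enters has period 2.

Derivation:
t=0: [11, 62, 20, 16, 87, 34, 69, 24, 3]
t=1: [32, 37, 44, 50, 60, 63, 30, 43, 39]
t=2: [79, 67, 62, 46, 33, 29, 77, 63, 62]
t=3: [34, 25, 24, 61, 60, 58, 31, 23, 22]
t=4: [73, 66, 66, 35, 30, 31, 72, 64, 64]
t=5: [29, 20, 21, 69, 63, 64, 26, 18, 18]
t=6: [67, 55, 55, 31, 20, 20, 62, 50, 50]
t=7: [26, 31, 31, 57, 57, 57, 30, 37, 37]
t=8: [75, 78, 78, 39, 40, 40, 75, 75, 75]
t=9: [42, 43, 43, 61, 62, 62, 39, 40, 40]
t=10: [57, 56, 56, 26, 24, 24, 62, 61, 61]
t=11: [28, 28, 28, 56, 56, 56, 19, 20, 20]
t=12: [70, 71, 71, 37, 38, 38, 57, 57, 57]
t=13: [28, 29, 29, 61, 61, 61, 29, 29, 29]
t=14: [74, 74, 74, 31, 32, 32, 74, 75, 75]
t=15: [39, 40, 40, 75, 76, 76, 40, 41, 41]
t=16: [67, 66, 66, 46, 45, 45, 65, 64, 64]
t=17: [13, 13, 13, 40, 40, 40, 10, 9, 9]
t=18: [42, 42, 42, 60, 60, 60, 36, 36, 36]
t=19: [60, 60, 60, 30, 30, 30, 70, 70, 70]
t=20: [24, 24, 24, 67, 67, 67, 27, 27, 27]
t=21: [63, 63, 63, 29, 29, 29, 68, 68, 68]
t=22: [16, 16, 16, 63, 63, 63, 21, 21, 21]
t=23: [43, 43, 43, 18, 18, 18, 51, 51, 51]
t=24: [58, 58, 58, 53, 53, 53, 44, 44, 44]
t=25: [26, 26, 26, 34, 34, 34, 49, 49, 49]
t=26: [74, 74, 74, 81, 81, 81, 56, 56, 56]
t=27: [32, 32, 32, 43, 43, 43, 28, 28, 28]
t=28: [89, 89, 89, 71, 71, 71, 82, 82, 82]
t=29: [63, 63, 63, 34, 34, 34, 52, 52, 52]
t=30: [21, 21, 21, 68, 68, 68, 39, 39, 39]
t=31: [57, 57, 57, 29, 29, 29, 63, 63, 63]
t=32: [28, 28, 28, 64, 64, 64, 18, 18, 18]
t=33: [66, 66, 66, 20, 20, 20, 50, 50, 50]
t=34: [19, 19, 19, 49, 49, 49, 39, 39, 39]
t=35: [57, 57, 57, 51, 51, 51, 67, 67, 67]
t=36: [21, 21, 21, 31, 31, 31, 15, 15, 15]
t=37: [64, 64, 64, 81, 81, 81, 54, 54, 54]
t=38: [12, 12, 12, 40, 40, 40, 28, 28, 28]
t=39: [48, 48, 48, 68, 68, 68, 75, 75, 75]
t=40: [40, 40, 40, 20, 20, 20, 32, 32, 32]
t=41: [73, 73, 73, 67, 67, 67, 87, 87, 87]
t=42: [30, 30, 30, 20, 20, 20, 53, 53, 53]
t=43: [76, 76, 76, 60, 60, 60, 45, 45, 45]
t=44: [35, 35, 35, 22, 22, 22, 47, 47, 47]
t=45: [78, 78, 78, 66, 66, 66, 58, 58, 58]
t=46: [33, 33, 33, 13, 13, 13, 19, 19, 19]
t=47: [79, 79, 79, 49, 49, 49, 59, 59, 59]
t=48: [40, 40, 40, 40, 40, 40, 24, 24, 24]
t=49: [72, 72, 72, 72, 72, 72, 72, 72, 72]
t=50: [24, 24, 24, 24, 24, 24, 24, 24, 24]
t=51: [72, 72, 72, 72, 72, 72, 72, 72, 72]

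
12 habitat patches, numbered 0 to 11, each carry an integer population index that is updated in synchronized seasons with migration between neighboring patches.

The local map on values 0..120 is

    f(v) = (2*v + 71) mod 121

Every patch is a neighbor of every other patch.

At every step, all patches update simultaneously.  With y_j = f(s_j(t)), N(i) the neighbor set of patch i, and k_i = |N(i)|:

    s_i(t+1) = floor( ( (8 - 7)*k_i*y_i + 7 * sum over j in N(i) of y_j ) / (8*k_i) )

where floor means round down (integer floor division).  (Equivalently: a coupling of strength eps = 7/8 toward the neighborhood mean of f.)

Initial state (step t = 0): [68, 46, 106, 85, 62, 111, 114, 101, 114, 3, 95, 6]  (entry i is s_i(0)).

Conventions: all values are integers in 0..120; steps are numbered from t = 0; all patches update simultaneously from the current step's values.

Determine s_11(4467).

Answer: s_11(4467) = 28
Key observation: The state at step 2, [72, 72, 72, 72, 72, 72, 72, 72, 72, 72, 72, 72], reappears at step 12: the system is in a cycle of period 10 from step 2 on.  Therefore the state at step 4467 equals the state at step 2 + ((4467 - 2) mod 10) = 7, which is [28, 28, 28, 28, 28, 28, 28, 28, 28, 28, 28, 28].

Derivation:
t=0: [68, 46, 106, 85, 62, 111, 114, 101, 114, 3, 95, 6]
t=1: [62, 60, 60, 64, 62, 61, 61, 60, 61, 62, 59, 62]
t=2: [72, 72, 72, 72, 72, 72, 72, 72, 72, 72, 72, 72]
t=3: [94, 94, 94, 94, 94, 94, 94, 94, 94, 94, 94, 94]
t=4: [17, 17, 17, 17, 17, 17, 17, 17, 17, 17, 17, 17]
t=5: [105, 105, 105, 105, 105, 105, 105, 105, 105, 105, 105, 105]
t=6: [39, 39, 39, 39, 39, 39, 39, 39, 39, 39, 39, 39]
t=7: [28, 28, 28, 28, 28, 28, 28, 28, 28, 28, 28, 28]
t=8: [6, 6, 6, 6, 6, 6, 6, 6, 6, 6, 6, 6]
t=9: [83, 83, 83, 83, 83, 83, 83, 83, 83, 83, 83, 83]
t=10: [116, 116, 116, 116, 116, 116, 116, 116, 116, 116, 116, 116]
t=11: [61, 61, 61, 61, 61, 61, 61, 61, 61, 61, 61, 61]
t=12: [72, 72, 72, 72, 72, 72, 72, 72, 72, 72, 72, 72]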